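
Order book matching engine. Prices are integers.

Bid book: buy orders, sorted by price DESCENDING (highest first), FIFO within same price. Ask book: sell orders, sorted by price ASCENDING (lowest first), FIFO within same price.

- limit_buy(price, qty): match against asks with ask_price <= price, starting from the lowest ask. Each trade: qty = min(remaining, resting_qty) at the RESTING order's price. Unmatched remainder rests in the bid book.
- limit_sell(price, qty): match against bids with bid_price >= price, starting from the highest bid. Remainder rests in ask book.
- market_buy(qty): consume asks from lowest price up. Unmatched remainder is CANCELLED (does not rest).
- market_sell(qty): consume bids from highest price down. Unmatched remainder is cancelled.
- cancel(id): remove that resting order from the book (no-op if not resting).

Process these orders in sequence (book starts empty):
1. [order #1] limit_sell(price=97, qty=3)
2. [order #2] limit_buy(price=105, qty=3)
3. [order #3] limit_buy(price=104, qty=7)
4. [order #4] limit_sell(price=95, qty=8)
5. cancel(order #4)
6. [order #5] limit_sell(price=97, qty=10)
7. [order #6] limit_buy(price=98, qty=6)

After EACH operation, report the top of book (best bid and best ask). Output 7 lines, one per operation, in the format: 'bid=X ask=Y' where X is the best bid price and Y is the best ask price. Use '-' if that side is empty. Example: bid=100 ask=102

Answer: bid=- ask=97
bid=- ask=-
bid=104 ask=-
bid=- ask=95
bid=- ask=-
bid=- ask=97
bid=- ask=97

Derivation:
After op 1 [order #1] limit_sell(price=97, qty=3): fills=none; bids=[-] asks=[#1:3@97]
After op 2 [order #2] limit_buy(price=105, qty=3): fills=#2x#1:3@97; bids=[-] asks=[-]
After op 3 [order #3] limit_buy(price=104, qty=7): fills=none; bids=[#3:7@104] asks=[-]
After op 4 [order #4] limit_sell(price=95, qty=8): fills=#3x#4:7@104; bids=[-] asks=[#4:1@95]
After op 5 cancel(order #4): fills=none; bids=[-] asks=[-]
After op 6 [order #5] limit_sell(price=97, qty=10): fills=none; bids=[-] asks=[#5:10@97]
After op 7 [order #6] limit_buy(price=98, qty=6): fills=#6x#5:6@97; bids=[-] asks=[#5:4@97]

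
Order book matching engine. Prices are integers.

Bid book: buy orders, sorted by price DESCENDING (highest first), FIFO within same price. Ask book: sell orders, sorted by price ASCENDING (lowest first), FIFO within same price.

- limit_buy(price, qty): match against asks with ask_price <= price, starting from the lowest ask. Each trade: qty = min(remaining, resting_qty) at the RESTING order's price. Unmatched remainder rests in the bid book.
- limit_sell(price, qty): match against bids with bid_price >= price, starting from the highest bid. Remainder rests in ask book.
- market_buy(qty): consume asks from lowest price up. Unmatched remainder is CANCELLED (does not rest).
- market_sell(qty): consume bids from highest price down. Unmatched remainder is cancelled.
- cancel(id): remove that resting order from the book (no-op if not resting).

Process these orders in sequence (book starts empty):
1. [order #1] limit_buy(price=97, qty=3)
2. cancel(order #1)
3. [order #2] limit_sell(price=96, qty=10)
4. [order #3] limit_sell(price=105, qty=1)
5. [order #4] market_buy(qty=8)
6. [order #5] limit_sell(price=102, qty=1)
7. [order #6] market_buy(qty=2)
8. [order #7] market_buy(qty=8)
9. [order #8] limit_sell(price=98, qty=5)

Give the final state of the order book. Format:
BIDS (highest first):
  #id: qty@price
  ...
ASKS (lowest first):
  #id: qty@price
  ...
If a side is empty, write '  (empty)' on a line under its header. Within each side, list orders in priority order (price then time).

After op 1 [order #1] limit_buy(price=97, qty=3): fills=none; bids=[#1:3@97] asks=[-]
After op 2 cancel(order #1): fills=none; bids=[-] asks=[-]
After op 3 [order #2] limit_sell(price=96, qty=10): fills=none; bids=[-] asks=[#2:10@96]
After op 4 [order #3] limit_sell(price=105, qty=1): fills=none; bids=[-] asks=[#2:10@96 #3:1@105]
After op 5 [order #4] market_buy(qty=8): fills=#4x#2:8@96; bids=[-] asks=[#2:2@96 #3:1@105]
After op 6 [order #5] limit_sell(price=102, qty=1): fills=none; bids=[-] asks=[#2:2@96 #5:1@102 #3:1@105]
After op 7 [order #6] market_buy(qty=2): fills=#6x#2:2@96; bids=[-] asks=[#5:1@102 #3:1@105]
After op 8 [order #7] market_buy(qty=8): fills=#7x#5:1@102 #7x#3:1@105; bids=[-] asks=[-]
After op 9 [order #8] limit_sell(price=98, qty=5): fills=none; bids=[-] asks=[#8:5@98]

Answer: BIDS (highest first):
  (empty)
ASKS (lowest first):
  #8: 5@98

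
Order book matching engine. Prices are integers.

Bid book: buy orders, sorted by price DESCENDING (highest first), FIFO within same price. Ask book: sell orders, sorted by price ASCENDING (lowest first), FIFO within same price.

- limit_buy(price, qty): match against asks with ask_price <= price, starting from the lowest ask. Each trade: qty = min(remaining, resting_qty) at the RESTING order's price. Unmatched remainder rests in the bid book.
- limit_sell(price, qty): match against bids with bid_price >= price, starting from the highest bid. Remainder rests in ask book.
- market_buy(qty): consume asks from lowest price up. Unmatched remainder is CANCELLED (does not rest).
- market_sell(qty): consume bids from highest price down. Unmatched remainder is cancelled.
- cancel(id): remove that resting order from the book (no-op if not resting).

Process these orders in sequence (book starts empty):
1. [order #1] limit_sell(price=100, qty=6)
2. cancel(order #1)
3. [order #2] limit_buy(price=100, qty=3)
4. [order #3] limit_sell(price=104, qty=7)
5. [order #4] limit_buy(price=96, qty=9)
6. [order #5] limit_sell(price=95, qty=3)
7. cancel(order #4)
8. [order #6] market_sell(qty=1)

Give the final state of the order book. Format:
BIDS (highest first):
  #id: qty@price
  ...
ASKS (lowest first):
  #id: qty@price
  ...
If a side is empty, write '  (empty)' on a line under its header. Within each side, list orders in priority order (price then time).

Answer: BIDS (highest first):
  (empty)
ASKS (lowest first):
  #3: 7@104

Derivation:
After op 1 [order #1] limit_sell(price=100, qty=6): fills=none; bids=[-] asks=[#1:6@100]
After op 2 cancel(order #1): fills=none; bids=[-] asks=[-]
After op 3 [order #2] limit_buy(price=100, qty=3): fills=none; bids=[#2:3@100] asks=[-]
After op 4 [order #3] limit_sell(price=104, qty=7): fills=none; bids=[#2:3@100] asks=[#3:7@104]
After op 5 [order #4] limit_buy(price=96, qty=9): fills=none; bids=[#2:3@100 #4:9@96] asks=[#3:7@104]
After op 6 [order #5] limit_sell(price=95, qty=3): fills=#2x#5:3@100; bids=[#4:9@96] asks=[#3:7@104]
After op 7 cancel(order #4): fills=none; bids=[-] asks=[#3:7@104]
After op 8 [order #6] market_sell(qty=1): fills=none; bids=[-] asks=[#3:7@104]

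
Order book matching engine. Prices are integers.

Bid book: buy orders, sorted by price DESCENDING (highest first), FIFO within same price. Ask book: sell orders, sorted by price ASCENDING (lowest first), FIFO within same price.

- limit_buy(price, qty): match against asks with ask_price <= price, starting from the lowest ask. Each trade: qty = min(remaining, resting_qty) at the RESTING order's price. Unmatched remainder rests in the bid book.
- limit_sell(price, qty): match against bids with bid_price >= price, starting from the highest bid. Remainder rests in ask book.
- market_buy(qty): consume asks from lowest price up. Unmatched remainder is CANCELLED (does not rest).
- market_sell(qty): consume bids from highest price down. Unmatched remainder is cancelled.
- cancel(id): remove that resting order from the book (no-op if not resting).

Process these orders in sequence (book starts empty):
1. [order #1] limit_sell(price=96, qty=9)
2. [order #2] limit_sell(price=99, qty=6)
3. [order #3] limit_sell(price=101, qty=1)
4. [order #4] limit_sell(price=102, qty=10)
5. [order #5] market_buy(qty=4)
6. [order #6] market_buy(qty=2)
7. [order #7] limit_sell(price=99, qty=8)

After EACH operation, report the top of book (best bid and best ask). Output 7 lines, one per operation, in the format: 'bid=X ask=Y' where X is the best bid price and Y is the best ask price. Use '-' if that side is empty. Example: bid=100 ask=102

Answer: bid=- ask=96
bid=- ask=96
bid=- ask=96
bid=- ask=96
bid=- ask=96
bid=- ask=96
bid=- ask=96

Derivation:
After op 1 [order #1] limit_sell(price=96, qty=9): fills=none; bids=[-] asks=[#1:9@96]
After op 2 [order #2] limit_sell(price=99, qty=6): fills=none; bids=[-] asks=[#1:9@96 #2:6@99]
After op 3 [order #3] limit_sell(price=101, qty=1): fills=none; bids=[-] asks=[#1:9@96 #2:6@99 #3:1@101]
After op 4 [order #4] limit_sell(price=102, qty=10): fills=none; bids=[-] asks=[#1:9@96 #2:6@99 #3:1@101 #4:10@102]
After op 5 [order #5] market_buy(qty=4): fills=#5x#1:4@96; bids=[-] asks=[#1:5@96 #2:6@99 #3:1@101 #4:10@102]
After op 6 [order #6] market_buy(qty=2): fills=#6x#1:2@96; bids=[-] asks=[#1:3@96 #2:6@99 #3:1@101 #4:10@102]
After op 7 [order #7] limit_sell(price=99, qty=8): fills=none; bids=[-] asks=[#1:3@96 #2:6@99 #7:8@99 #3:1@101 #4:10@102]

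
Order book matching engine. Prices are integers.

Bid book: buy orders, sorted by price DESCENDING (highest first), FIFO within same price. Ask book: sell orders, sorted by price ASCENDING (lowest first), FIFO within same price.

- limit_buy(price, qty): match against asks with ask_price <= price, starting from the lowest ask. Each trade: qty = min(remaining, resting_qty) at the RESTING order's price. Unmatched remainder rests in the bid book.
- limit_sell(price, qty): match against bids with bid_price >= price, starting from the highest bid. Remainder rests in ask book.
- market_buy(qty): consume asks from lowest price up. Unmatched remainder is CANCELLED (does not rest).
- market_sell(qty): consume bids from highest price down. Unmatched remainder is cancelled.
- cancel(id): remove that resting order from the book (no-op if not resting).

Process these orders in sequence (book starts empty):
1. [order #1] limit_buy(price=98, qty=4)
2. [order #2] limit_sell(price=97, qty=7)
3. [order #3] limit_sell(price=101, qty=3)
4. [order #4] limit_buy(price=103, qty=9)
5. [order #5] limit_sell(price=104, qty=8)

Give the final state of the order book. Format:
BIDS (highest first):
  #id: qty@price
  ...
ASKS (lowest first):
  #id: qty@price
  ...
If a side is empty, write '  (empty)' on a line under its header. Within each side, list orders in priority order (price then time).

After op 1 [order #1] limit_buy(price=98, qty=4): fills=none; bids=[#1:4@98] asks=[-]
After op 2 [order #2] limit_sell(price=97, qty=7): fills=#1x#2:4@98; bids=[-] asks=[#2:3@97]
After op 3 [order #3] limit_sell(price=101, qty=3): fills=none; bids=[-] asks=[#2:3@97 #3:3@101]
After op 4 [order #4] limit_buy(price=103, qty=9): fills=#4x#2:3@97 #4x#3:3@101; bids=[#4:3@103] asks=[-]
After op 5 [order #5] limit_sell(price=104, qty=8): fills=none; bids=[#4:3@103] asks=[#5:8@104]

Answer: BIDS (highest first):
  #4: 3@103
ASKS (lowest first):
  #5: 8@104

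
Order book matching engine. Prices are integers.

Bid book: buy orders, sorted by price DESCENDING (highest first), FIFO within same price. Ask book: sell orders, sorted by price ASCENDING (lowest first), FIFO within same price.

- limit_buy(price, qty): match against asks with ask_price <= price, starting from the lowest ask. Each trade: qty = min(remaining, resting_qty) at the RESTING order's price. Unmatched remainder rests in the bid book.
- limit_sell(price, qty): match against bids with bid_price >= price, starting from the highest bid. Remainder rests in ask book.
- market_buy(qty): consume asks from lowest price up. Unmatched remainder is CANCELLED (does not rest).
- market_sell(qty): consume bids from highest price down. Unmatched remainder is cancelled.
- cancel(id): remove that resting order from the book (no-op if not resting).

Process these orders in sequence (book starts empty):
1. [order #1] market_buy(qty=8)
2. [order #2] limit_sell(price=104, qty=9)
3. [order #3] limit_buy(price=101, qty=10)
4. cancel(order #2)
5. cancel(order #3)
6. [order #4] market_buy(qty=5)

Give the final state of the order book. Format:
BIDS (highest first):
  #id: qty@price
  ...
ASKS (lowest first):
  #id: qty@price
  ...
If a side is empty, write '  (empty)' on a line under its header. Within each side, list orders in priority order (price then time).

Answer: BIDS (highest first):
  (empty)
ASKS (lowest first):
  (empty)

Derivation:
After op 1 [order #1] market_buy(qty=8): fills=none; bids=[-] asks=[-]
After op 2 [order #2] limit_sell(price=104, qty=9): fills=none; bids=[-] asks=[#2:9@104]
After op 3 [order #3] limit_buy(price=101, qty=10): fills=none; bids=[#3:10@101] asks=[#2:9@104]
After op 4 cancel(order #2): fills=none; bids=[#3:10@101] asks=[-]
After op 5 cancel(order #3): fills=none; bids=[-] asks=[-]
After op 6 [order #4] market_buy(qty=5): fills=none; bids=[-] asks=[-]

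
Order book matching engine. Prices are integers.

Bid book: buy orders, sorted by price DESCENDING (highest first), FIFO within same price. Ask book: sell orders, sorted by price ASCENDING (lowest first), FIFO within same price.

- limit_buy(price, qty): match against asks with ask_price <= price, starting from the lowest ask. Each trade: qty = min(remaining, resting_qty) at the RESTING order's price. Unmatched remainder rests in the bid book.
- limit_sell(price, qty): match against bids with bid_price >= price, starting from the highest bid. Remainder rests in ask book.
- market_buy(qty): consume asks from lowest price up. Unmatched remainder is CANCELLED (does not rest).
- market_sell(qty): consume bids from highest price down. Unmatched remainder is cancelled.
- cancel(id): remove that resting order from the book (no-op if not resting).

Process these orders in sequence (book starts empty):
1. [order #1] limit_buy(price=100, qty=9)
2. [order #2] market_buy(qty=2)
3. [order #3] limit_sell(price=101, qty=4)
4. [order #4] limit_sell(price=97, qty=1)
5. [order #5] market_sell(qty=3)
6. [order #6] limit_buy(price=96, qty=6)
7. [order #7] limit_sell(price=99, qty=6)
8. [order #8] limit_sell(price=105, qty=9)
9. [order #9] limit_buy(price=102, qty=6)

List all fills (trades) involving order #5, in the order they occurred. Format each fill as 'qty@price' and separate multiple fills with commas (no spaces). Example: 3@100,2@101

Answer: 3@100

Derivation:
After op 1 [order #1] limit_buy(price=100, qty=9): fills=none; bids=[#1:9@100] asks=[-]
After op 2 [order #2] market_buy(qty=2): fills=none; bids=[#1:9@100] asks=[-]
After op 3 [order #3] limit_sell(price=101, qty=4): fills=none; bids=[#1:9@100] asks=[#3:4@101]
After op 4 [order #4] limit_sell(price=97, qty=1): fills=#1x#4:1@100; bids=[#1:8@100] asks=[#3:4@101]
After op 5 [order #5] market_sell(qty=3): fills=#1x#5:3@100; bids=[#1:5@100] asks=[#3:4@101]
After op 6 [order #6] limit_buy(price=96, qty=6): fills=none; bids=[#1:5@100 #6:6@96] asks=[#3:4@101]
After op 7 [order #7] limit_sell(price=99, qty=6): fills=#1x#7:5@100; bids=[#6:6@96] asks=[#7:1@99 #3:4@101]
After op 8 [order #8] limit_sell(price=105, qty=9): fills=none; bids=[#6:6@96] asks=[#7:1@99 #3:4@101 #8:9@105]
After op 9 [order #9] limit_buy(price=102, qty=6): fills=#9x#7:1@99 #9x#3:4@101; bids=[#9:1@102 #6:6@96] asks=[#8:9@105]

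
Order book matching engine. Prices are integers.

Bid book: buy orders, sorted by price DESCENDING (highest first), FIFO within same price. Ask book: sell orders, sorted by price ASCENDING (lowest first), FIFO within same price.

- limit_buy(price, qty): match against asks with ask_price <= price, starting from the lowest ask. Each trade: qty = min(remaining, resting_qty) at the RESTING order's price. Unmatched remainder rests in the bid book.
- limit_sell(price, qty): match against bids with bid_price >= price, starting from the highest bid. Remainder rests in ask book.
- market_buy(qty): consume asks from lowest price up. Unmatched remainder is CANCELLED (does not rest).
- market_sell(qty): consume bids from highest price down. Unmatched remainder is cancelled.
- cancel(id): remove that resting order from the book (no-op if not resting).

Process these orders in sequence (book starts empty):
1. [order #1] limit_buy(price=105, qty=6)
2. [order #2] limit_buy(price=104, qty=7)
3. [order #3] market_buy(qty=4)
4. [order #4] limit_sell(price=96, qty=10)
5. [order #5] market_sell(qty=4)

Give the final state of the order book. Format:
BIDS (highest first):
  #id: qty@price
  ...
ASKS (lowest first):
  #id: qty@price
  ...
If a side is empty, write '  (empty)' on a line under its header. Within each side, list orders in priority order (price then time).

After op 1 [order #1] limit_buy(price=105, qty=6): fills=none; bids=[#1:6@105] asks=[-]
After op 2 [order #2] limit_buy(price=104, qty=7): fills=none; bids=[#1:6@105 #2:7@104] asks=[-]
After op 3 [order #3] market_buy(qty=4): fills=none; bids=[#1:6@105 #2:7@104] asks=[-]
After op 4 [order #4] limit_sell(price=96, qty=10): fills=#1x#4:6@105 #2x#4:4@104; bids=[#2:3@104] asks=[-]
After op 5 [order #5] market_sell(qty=4): fills=#2x#5:3@104; bids=[-] asks=[-]

Answer: BIDS (highest first):
  (empty)
ASKS (lowest first):
  (empty)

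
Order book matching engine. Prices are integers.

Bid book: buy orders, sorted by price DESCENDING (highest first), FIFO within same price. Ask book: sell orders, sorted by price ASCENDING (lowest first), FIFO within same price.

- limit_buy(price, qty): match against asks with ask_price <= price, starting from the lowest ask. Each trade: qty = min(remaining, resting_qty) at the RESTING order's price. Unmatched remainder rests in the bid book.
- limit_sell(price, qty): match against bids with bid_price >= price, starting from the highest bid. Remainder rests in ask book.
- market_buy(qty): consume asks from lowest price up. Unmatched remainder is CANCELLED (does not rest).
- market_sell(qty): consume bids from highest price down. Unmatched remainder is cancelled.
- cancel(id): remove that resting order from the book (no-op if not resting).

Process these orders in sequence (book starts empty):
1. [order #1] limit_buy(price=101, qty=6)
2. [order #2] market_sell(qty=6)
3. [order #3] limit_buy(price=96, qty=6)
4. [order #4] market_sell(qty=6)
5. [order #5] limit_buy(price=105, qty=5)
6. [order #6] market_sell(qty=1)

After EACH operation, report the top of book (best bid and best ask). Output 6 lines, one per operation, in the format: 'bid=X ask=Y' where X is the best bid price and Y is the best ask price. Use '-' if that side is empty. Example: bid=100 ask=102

Answer: bid=101 ask=-
bid=- ask=-
bid=96 ask=-
bid=- ask=-
bid=105 ask=-
bid=105 ask=-

Derivation:
After op 1 [order #1] limit_buy(price=101, qty=6): fills=none; bids=[#1:6@101] asks=[-]
After op 2 [order #2] market_sell(qty=6): fills=#1x#2:6@101; bids=[-] asks=[-]
After op 3 [order #3] limit_buy(price=96, qty=6): fills=none; bids=[#3:6@96] asks=[-]
After op 4 [order #4] market_sell(qty=6): fills=#3x#4:6@96; bids=[-] asks=[-]
After op 5 [order #5] limit_buy(price=105, qty=5): fills=none; bids=[#5:5@105] asks=[-]
After op 6 [order #6] market_sell(qty=1): fills=#5x#6:1@105; bids=[#5:4@105] asks=[-]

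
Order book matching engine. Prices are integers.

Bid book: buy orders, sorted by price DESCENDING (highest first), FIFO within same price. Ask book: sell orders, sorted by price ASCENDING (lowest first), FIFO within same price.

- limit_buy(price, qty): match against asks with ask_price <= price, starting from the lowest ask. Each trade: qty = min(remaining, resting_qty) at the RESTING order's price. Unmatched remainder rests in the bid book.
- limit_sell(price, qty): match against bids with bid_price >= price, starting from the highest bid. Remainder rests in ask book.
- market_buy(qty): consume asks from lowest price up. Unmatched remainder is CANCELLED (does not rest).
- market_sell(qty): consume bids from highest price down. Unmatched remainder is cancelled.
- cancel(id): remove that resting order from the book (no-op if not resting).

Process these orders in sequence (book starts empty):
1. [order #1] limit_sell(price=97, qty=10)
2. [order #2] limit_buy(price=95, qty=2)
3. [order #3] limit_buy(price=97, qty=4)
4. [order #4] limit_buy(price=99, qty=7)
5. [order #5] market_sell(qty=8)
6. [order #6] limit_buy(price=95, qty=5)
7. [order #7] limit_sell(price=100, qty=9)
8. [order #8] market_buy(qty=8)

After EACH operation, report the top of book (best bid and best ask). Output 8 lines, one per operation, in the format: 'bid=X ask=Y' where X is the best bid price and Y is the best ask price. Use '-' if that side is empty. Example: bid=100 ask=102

Answer: bid=- ask=97
bid=95 ask=97
bid=95 ask=97
bid=99 ask=-
bid=- ask=-
bid=95 ask=-
bid=95 ask=100
bid=95 ask=100

Derivation:
After op 1 [order #1] limit_sell(price=97, qty=10): fills=none; bids=[-] asks=[#1:10@97]
After op 2 [order #2] limit_buy(price=95, qty=2): fills=none; bids=[#2:2@95] asks=[#1:10@97]
After op 3 [order #3] limit_buy(price=97, qty=4): fills=#3x#1:4@97; bids=[#2:2@95] asks=[#1:6@97]
After op 4 [order #4] limit_buy(price=99, qty=7): fills=#4x#1:6@97; bids=[#4:1@99 #2:2@95] asks=[-]
After op 5 [order #5] market_sell(qty=8): fills=#4x#5:1@99 #2x#5:2@95; bids=[-] asks=[-]
After op 6 [order #6] limit_buy(price=95, qty=5): fills=none; bids=[#6:5@95] asks=[-]
After op 7 [order #7] limit_sell(price=100, qty=9): fills=none; bids=[#6:5@95] asks=[#7:9@100]
After op 8 [order #8] market_buy(qty=8): fills=#8x#7:8@100; bids=[#6:5@95] asks=[#7:1@100]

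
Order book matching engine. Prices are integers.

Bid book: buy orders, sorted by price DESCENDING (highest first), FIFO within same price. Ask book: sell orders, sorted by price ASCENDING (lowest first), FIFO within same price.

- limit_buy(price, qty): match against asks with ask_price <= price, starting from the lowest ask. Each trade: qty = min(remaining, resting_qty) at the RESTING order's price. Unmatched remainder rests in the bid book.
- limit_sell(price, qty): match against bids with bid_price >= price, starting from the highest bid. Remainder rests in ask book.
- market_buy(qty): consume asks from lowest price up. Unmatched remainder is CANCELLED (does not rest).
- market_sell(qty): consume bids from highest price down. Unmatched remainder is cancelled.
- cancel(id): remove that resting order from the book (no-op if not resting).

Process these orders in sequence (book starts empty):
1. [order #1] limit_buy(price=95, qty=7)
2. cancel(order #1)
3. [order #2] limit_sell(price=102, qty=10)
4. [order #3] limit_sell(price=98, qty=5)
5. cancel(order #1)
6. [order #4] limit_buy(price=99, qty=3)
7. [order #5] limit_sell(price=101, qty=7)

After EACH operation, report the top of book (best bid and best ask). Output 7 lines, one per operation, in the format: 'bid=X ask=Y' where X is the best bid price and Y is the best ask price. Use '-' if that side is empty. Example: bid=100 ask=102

Answer: bid=95 ask=-
bid=- ask=-
bid=- ask=102
bid=- ask=98
bid=- ask=98
bid=- ask=98
bid=- ask=98

Derivation:
After op 1 [order #1] limit_buy(price=95, qty=7): fills=none; bids=[#1:7@95] asks=[-]
After op 2 cancel(order #1): fills=none; bids=[-] asks=[-]
After op 3 [order #2] limit_sell(price=102, qty=10): fills=none; bids=[-] asks=[#2:10@102]
After op 4 [order #3] limit_sell(price=98, qty=5): fills=none; bids=[-] asks=[#3:5@98 #2:10@102]
After op 5 cancel(order #1): fills=none; bids=[-] asks=[#3:5@98 #2:10@102]
After op 6 [order #4] limit_buy(price=99, qty=3): fills=#4x#3:3@98; bids=[-] asks=[#3:2@98 #2:10@102]
After op 7 [order #5] limit_sell(price=101, qty=7): fills=none; bids=[-] asks=[#3:2@98 #5:7@101 #2:10@102]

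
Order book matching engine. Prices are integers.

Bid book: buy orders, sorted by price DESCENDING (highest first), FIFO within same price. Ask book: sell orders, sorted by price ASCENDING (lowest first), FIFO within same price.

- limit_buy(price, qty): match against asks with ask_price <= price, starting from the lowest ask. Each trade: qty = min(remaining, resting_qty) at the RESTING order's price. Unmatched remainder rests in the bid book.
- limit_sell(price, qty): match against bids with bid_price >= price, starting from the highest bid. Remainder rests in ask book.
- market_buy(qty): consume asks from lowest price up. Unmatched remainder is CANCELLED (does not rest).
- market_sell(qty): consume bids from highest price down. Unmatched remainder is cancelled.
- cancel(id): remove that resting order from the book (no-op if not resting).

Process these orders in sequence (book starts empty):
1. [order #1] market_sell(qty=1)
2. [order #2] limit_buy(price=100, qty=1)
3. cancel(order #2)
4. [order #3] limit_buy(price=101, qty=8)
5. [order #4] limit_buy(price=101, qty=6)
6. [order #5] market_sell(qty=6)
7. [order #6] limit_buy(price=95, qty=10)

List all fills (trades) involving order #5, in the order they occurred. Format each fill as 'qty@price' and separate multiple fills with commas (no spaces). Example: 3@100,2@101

After op 1 [order #1] market_sell(qty=1): fills=none; bids=[-] asks=[-]
After op 2 [order #2] limit_buy(price=100, qty=1): fills=none; bids=[#2:1@100] asks=[-]
After op 3 cancel(order #2): fills=none; bids=[-] asks=[-]
After op 4 [order #3] limit_buy(price=101, qty=8): fills=none; bids=[#3:8@101] asks=[-]
After op 5 [order #4] limit_buy(price=101, qty=6): fills=none; bids=[#3:8@101 #4:6@101] asks=[-]
After op 6 [order #5] market_sell(qty=6): fills=#3x#5:6@101; bids=[#3:2@101 #4:6@101] asks=[-]
After op 7 [order #6] limit_buy(price=95, qty=10): fills=none; bids=[#3:2@101 #4:6@101 #6:10@95] asks=[-]

Answer: 6@101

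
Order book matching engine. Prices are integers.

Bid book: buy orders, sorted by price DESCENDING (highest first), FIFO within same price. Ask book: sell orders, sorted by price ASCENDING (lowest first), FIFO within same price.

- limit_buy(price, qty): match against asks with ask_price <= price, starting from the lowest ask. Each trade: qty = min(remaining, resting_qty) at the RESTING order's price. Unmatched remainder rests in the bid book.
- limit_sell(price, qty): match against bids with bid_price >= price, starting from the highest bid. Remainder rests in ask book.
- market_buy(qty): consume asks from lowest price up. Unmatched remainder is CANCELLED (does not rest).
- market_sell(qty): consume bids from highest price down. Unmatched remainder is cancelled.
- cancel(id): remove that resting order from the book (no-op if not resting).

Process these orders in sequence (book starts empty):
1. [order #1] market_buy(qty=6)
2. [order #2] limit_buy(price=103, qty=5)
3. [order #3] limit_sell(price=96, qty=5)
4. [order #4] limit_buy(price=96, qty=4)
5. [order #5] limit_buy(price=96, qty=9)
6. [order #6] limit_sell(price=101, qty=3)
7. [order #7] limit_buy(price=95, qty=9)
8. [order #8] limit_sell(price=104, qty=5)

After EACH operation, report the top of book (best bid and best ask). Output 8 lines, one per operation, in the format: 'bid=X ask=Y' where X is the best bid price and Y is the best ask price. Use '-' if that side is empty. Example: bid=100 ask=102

After op 1 [order #1] market_buy(qty=6): fills=none; bids=[-] asks=[-]
After op 2 [order #2] limit_buy(price=103, qty=5): fills=none; bids=[#2:5@103] asks=[-]
After op 3 [order #3] limit_sell(price=96, qty=5): fills=#2x#3:5@103; bids=[-] asks=[-]
After op 4 [order #4] limit_buy(price=96, qty=4): fills=none; bids=[#4:4@96] asks=[-]
After op 5 [order #5] limit_buy(price=96, qty=9): fills=none; bids=[#4:4@96 #5:9@96] asks=[-]
After op 6 [order #6] limit_sell(price=101, qty=3): fills=none; bids=[#4:4@96 #5:9@96] asks=[#6:3@101]
After op 7 [order #7] limit_buy(price=95, qty=9): fills=none; bids=[#4:4@96 #5:9@96 #7:9@95] asks=[#6:3@101]
After op 8 [order #8] limit_sell(price=104, qty=5): fills=none; bids=[#4:4@96 #5:9@96 #7:9@95] asks=[#6:3@101 #8:5@104]

Answer: bid=- ask=-
bid=103 ask=-
bid=- ask=-
bid=96 ask=-
bid=96 ask=-
bid=96 ask=101
bid=96 ask=101
bid=96 ask=101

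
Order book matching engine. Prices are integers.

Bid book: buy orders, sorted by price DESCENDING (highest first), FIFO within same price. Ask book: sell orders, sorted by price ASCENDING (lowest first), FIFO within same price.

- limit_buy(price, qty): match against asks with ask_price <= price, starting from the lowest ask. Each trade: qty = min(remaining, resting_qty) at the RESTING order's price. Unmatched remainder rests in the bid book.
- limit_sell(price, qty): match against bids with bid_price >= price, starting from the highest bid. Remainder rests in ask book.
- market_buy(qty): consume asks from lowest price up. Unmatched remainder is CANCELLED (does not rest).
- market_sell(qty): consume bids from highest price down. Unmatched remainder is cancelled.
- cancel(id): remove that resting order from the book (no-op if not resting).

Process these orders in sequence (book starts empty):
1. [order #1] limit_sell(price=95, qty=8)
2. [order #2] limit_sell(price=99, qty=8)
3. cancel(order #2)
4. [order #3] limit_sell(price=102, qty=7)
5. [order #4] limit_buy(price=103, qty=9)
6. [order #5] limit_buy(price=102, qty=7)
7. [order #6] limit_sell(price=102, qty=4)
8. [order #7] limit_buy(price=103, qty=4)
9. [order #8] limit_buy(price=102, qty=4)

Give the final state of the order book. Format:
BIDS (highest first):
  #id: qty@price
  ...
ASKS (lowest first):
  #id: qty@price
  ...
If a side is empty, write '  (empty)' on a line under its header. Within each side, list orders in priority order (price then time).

Answer: BIDS (highest first):
  #7: 1@103
  #8: 4@102
ASKS (lowest first):
  (empty)

Derivation:
After op 1 [order #1] limit_sell(price=95, qty=8): fills=none; bids=[-] asks=[#1:8@95]
After op 2 [order #2] limit_sell(price=99, qty=8): fills=none; bids=[-] asks=[#1:8@95 #2:8@99]
After op 3 cancel(order #2): fills=none; bids=[-] asks=[#1:8@95]
After op 4 [order #3] limit_sell(price=102, qty=7): fills=none; bids=[-] asks=[#1:8@95 #3:7@102]
After op 5 [order #4] limit_buy(price=103, qty=9): fills=#4x#1:8@95 #4x#3:1@102; bids=[-] asks=[#3:6@102]
After op 6 [order #5] limit_buy(price=102, qty=7): fills=#5x#3:6@102; bids=[#5:1@102] asks=[-]
After op 7 [order #6] limit_sell(price=102, qty=4): fills=#5x#6:1@102; bids=[-] asks=[#6:3@102]
After op 8 [order #7] limit_buy(price=103, qty=4): fills=#7x#6:3@102; bids=[#7:1@103] asks=[-]
After op 9 [order #8] limit_buy(price=102, qty=4): fills=none; bids=[#7:1@103 #8:4@102] asks=[-]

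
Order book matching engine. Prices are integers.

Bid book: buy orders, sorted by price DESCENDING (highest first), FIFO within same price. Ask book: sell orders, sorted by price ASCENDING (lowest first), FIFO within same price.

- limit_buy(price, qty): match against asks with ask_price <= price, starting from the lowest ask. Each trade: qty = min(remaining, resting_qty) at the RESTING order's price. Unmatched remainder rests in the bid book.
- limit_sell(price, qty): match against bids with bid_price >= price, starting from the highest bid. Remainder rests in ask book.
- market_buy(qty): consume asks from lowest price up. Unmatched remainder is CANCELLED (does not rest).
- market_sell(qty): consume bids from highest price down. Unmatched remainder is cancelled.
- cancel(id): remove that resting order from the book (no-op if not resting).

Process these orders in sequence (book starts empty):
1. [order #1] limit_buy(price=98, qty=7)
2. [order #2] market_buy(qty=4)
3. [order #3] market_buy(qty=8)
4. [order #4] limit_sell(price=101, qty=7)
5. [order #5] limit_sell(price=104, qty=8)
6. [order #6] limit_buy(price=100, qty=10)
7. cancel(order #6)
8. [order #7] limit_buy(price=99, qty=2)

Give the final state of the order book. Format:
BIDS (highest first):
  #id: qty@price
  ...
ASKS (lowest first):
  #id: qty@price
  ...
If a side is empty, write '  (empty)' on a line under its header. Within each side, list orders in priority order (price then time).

After op 1 [order #1] limit_buy(price=98, qty=7): fills=none; bids=[#1:7@98] asks=[-]
After op 2 [order #2] market_buy(qty=4): fills=none; bids=[#1:7@98] asks=[-]
After op 3 [order #3] market_buy(qty=8): fills=none; bids=[#1:7@98] asks=[-]
After op 4 [order #4] limit_sell(price=101, qty=7): fills=none; bids=[#1:7@98] asks=[#4:7@101]
After op 5 [order #5] limit_sell(price=104, qty=8): fills=none; bids=[#1:7@98] asks=[#4:7@101 #5:8@104]
After op 6 [order #6] limit_buy(price=100, qty=10): fills=none; bids=[#6:10@100 #1:7@98] asks=[#4:7@101 #5:8@104]
After op 7 cancel(order #6): fills=none; bids=[#1:7@98] asks=[#4:7@101 #5:8@104]
After op 8 [order #7] limit_buy(price=99, qty=2): fills=none; bids=[#7:2@99 #1:7@98] asks=[#4:7@101 #5:8@104]

Answer: BIDS (highest first):
  #7: 2@99
  #1: 7@98
ASKS (lowest first):
  #4: 7@101
  #5: 8@104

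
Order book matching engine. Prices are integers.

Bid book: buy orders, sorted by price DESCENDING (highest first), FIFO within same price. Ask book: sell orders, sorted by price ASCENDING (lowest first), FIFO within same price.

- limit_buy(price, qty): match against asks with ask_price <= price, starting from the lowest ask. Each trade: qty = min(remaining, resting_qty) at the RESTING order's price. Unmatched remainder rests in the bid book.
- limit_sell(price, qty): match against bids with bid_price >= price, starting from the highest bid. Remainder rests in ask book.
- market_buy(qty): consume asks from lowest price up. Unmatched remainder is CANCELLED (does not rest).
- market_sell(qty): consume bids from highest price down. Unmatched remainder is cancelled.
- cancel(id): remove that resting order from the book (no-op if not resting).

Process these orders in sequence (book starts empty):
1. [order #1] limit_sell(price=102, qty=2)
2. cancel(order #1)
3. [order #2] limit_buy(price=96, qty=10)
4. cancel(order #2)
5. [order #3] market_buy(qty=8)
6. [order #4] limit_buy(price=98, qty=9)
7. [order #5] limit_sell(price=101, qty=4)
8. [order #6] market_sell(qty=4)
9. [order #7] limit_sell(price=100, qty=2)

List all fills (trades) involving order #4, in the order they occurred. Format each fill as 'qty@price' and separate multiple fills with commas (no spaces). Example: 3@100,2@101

After op 1 [order #1] limit_sell(price=102, qty=2): fills=none; bids=[-] asks=[#1:2@102]
After op 2 cancel(order #1): fills=none; bids=[-] asks=[-]
After op 3 [order #2] limit_buy(price=96, qty=10): fills=none; bids=[#2:10@96] asks=[-]
After op 4 cancel(order #2): fills=none; bids=[-] asks=[-]
After op 5 [order #3] market_buy(qty=8): fills=none; bids=[-] asks=[-]
After op 6 [order #4] limit_buy(price=98, qty=9): fills=none; bids=[#4:9@98] asks=[-]
After op 7 [order #5] limit_sell(price=101, qty=4): fills=none; bids=[#4:9@98] asks=[#5:4@101]
After op 8 [order #6] market_sell(qty=4): fills=#4x#6:4@98; bids=[#4:5@98] asks=[#5:4@101]
After op 9 [order #7] limit_sell(price=100, qty=2): fills=none; bids=[#4:5@98] asks=[#7:2@100 #5:4@101]

Answer: 4@98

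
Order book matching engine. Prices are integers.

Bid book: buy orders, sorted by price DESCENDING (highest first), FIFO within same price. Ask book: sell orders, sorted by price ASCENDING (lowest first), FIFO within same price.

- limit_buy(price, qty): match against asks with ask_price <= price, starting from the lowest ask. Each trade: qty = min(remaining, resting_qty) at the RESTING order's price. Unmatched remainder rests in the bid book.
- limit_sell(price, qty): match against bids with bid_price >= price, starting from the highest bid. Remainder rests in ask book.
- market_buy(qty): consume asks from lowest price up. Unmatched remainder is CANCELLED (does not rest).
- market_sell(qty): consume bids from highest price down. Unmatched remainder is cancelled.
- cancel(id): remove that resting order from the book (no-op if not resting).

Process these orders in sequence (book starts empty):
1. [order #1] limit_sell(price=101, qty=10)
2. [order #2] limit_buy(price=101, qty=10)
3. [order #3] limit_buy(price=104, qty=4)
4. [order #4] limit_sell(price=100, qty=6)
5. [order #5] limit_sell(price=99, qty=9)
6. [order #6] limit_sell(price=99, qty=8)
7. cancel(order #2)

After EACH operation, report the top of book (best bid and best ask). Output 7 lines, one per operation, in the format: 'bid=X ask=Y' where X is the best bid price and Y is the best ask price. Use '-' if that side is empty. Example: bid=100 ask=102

Answer: bid=- ask=101
bid=- ask=-
bid=104 ask=-
bid=- ask=100
bid=- ask=99
bid=- ask=99
bid=- ask=99

Derivation:
After op 1 [order #1] limit_sell(price=101, qty=10): fills=none; bids=[-] asks=[#1:10@101]
After op 2 [order #2] limit_buy(price=101, qty=10): fills=#2x#1:10@101; bids=[-] asks=[-]
After op 3 [order #3] limit_buy(price=104, qty=4): fills=none; bids=[#3:4@104] asks=[-]
After op 4 [order #4] limit_sell(price=100, qty=6): fills=#3x#4:4@104; bids=[-] asks=[#4:2@100]
After op 5 [order #5] limit_sell(price=99, qty=9): fills=none; bids=[-] asks=[#5:9@99 #4:2@100]
After op 6 [order #6] limit_sell(price=99, qty=8): fills=none; bids=[-] asks=[#5:9@99 #6:8@99 #4:2@100]
After op 7 cancel(order #2): fills=none; bids=[-] asks=[#5:9@99 #6:8@99 #4:2@100]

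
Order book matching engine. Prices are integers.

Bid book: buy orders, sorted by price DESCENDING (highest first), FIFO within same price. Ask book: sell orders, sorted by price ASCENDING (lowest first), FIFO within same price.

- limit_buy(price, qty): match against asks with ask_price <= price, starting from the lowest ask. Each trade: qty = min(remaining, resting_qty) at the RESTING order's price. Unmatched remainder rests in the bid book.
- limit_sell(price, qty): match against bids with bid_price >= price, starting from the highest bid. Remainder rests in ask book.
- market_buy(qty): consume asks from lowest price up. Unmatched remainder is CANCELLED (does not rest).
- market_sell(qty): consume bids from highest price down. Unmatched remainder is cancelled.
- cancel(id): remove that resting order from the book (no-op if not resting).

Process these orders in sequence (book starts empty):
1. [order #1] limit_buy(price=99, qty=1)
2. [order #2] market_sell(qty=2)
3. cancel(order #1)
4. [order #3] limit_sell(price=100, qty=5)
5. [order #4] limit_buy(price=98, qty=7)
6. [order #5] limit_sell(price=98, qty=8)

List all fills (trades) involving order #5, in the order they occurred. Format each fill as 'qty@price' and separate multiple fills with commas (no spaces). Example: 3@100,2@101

After op 1 [order #1] limit_buy(price=99, qty=1): fills=none; bids=[#1:1@99] asks=[-]
After op 2 [order #2] market_sell(qty=2): fills=#1x#2:1@99; bids=[-] asks=[-]
After op 3 cancel(order #1): fills=none; bids=[-] asks=[-]
After op 4 [order #3] limit_sell(price=100, qty=5): fills=none; bids=[-] asks=[#3:5@100]
After op 5 [order #4] limit_buy(price=98, qty=7): fills=none; bids=[#4:7@98] asks=[#3:5@100]
After op 6 [order #5] limit_sell(price=98, qty=8): fills=#4x#5:7@98; bids=[-] asks=[#5:1@98 #3:5@100]

Answer: 7@98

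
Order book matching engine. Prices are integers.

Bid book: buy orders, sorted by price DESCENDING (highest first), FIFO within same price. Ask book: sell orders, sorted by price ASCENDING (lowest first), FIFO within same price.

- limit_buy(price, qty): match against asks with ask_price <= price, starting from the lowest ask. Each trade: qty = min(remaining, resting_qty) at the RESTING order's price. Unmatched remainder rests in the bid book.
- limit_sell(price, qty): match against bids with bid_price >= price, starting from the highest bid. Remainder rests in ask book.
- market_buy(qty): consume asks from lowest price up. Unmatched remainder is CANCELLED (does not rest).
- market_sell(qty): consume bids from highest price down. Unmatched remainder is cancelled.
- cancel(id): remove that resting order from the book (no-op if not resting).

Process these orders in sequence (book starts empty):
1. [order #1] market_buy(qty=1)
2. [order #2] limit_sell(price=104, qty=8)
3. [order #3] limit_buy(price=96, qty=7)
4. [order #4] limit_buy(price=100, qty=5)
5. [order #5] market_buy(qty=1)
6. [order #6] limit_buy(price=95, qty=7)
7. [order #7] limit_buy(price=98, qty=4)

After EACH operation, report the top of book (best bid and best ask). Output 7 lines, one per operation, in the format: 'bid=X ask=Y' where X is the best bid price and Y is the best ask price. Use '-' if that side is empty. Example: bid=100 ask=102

After op 1 [order #1] market_buy(qty=1): fills=none; bids=[-] asks=[-]
After op 2 [order #2] limit_sell(price=104, qty=8): fills=none; bids=[-] asks=[#2:8@104]
After op 3 [order #3] limit_buy(price=96, qty=7): fills=none; bids=[#3:7@96] asks=[#2:8@104]
After op 4 [order #4] limit_buy(price=100, qty=5): fills=none; bids=[#4:5@100 #3:7@96] asks=[#2:8@104]
After op 5 [order #5] market_buy(qty=1): fills=#5x#2:1@104; bids=[#4:5@100 #3:7@96] asks=[#2:7@104]
After op 6 [order #6] limit_buy(price=95, qty=7): fills=none; bids=[#4:5@100 #3:7@96 #6:7@95] asks=[#2:7@104]
After op 7 [order #7] limit_buy(price=98, qty=4): fills=none; bids=[#4:5@100 #7:4@98 #3:7@96 #6:7@95] asks=[#2:7@104]

Answer: bid=- ask=-
bid=- ask=104
bid=96 ask=104
bid=100 ask=104
bid=100 ask=104
bid=100 ask=104
bid=100 ask=104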